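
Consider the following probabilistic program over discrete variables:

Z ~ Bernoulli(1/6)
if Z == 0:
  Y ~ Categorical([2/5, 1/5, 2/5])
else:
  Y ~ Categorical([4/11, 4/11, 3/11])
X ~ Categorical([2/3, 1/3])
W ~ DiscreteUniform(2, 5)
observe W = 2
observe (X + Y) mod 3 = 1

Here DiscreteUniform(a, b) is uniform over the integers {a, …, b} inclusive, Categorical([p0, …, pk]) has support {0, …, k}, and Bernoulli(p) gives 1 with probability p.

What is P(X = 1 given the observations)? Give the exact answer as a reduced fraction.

P(X = 1 | obs) = 13/28

Enumerate traces; 4 have nonzero weight after conditioning:
  (Z=0, Y=0, X=1, W=2) weight 1/36
  (Z=0, Y=1, X=0, W=2) weight 1/36
  (Z=1, Y=0, X=1, W=2) weight 1/198
  (Z=1, Y=1, X=0, W=2) weight 1/99
Group by X:
  weight(X=0) = 5/132
  weight(X=1) = 13/396
Total weight = 5/132 + 13/396 = 7/99
P(X=0 | obs) = 5/132 / 7/99 = 15/28
P(X=1 | obs) = 13/396 / 7/99 = 13/28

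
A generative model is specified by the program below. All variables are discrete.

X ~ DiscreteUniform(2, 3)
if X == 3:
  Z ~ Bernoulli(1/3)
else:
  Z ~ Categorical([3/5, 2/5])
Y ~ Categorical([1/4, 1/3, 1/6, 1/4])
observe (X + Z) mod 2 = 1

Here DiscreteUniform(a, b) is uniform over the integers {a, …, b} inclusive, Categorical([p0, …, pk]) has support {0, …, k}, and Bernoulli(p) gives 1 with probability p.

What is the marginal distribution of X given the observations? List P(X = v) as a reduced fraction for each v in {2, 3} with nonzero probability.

P(X=2) = 3/8, P(X=3) = 5/8

Enumerate traces; 8 have nonzero weight after conditioning:
  (X=2, Z=1, Y=0) weight 1/20
  (X=2, Z=1, Y=1) weight 1/15
  (X=2, Z=1, Y=2) weight 1/30
  (X=2, Z=1, Y=3) weight 1/20
  (X=3, Z=0, Y=0) weight 1/12
  (X=3, Z=0, Y=1) weight 1/9
  (X=3, Z=0, Y=2) weight 1/18
  (X=3, Z=0, Y=3) weight 1/12
Group by X:
  weight(X=2) = 1/5
  weight(X=3) = 1/3
Total weight = 1/5 + 1/3 = 8/15
P(X=2 | obs) = 1/5 / 8/15 = 3/8
P(X=3 | obs) = 1/3 / 8/15 = 5/8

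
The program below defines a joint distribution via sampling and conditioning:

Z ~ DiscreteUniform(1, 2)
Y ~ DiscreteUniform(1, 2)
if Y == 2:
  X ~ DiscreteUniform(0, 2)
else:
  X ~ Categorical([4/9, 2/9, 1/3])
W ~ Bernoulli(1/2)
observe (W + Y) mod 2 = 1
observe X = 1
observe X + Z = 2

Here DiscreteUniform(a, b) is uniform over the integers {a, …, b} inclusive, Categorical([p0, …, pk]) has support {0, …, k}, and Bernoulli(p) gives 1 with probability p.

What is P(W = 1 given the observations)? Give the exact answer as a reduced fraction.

P(W = 1 | obs) = 3/5

Enumerate traces; 2 have nonzero weight after conditioning:
  (Z=1, Y=1, X=1, W=0) weight 1/36
  (Z=1, Y=2, X=1, W=1) weight 1/24
Group by W:
  weight(W=0) = 1/36
  weight(W=1) = 1/24
Total weight = 1/36 + 1/24 = 5/72
P(W=0 | obs) = 1/36 / 5/72 = 2/5
P(W=1 | obs) = 1/24 / 5/72 = 3/5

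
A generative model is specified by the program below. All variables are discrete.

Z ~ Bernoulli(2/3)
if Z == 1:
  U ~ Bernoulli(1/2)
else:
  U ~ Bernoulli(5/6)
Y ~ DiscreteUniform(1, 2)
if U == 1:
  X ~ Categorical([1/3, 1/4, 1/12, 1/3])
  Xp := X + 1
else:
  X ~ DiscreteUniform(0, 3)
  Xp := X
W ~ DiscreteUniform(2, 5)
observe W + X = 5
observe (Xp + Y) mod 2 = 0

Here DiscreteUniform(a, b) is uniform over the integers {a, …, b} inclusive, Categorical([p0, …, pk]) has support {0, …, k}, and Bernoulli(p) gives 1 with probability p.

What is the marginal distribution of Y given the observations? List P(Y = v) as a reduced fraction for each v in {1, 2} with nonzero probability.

P(Y=1) = 97/216, P(Y=2) = 119/216

Enumerate traces; 16 have nonzero weight after conditioning:
  (Z=0, U=0, Y=1, X=1, W=4) weight 1/576
  (Z=0, U=0, Y=1, X=3, W=2) weight 1/576
  (Z=0, U=0, Y=2, X=0, W=5) weight 1/576
  (Z=0, U=0, Y=2, X=2, W=3) weight 1/576
  (Z=0, U=1, Y=1, X=0, W=5) weight 5/432
  (Z=0, U=1, Y=1, X=2, W=3) weight 5/1728
  (Z=0, U=1, Y=2, X=1, W=4) weight 5/576
  (Z=0, U=1, Y=2, X=3, W=2) weight 5/432
  … 8 more
Group by Y:
  weight(Y=1) = 97/1728
  weight(Y=2) = 119/1728
Total weight = 97/1728 + 119/1728 = 1/8
P(Y=1 | obs) = 97/1728 / 1/8 = 97/216
P(Y=2 | obs) = 119/1728 / 1/8 = 119/216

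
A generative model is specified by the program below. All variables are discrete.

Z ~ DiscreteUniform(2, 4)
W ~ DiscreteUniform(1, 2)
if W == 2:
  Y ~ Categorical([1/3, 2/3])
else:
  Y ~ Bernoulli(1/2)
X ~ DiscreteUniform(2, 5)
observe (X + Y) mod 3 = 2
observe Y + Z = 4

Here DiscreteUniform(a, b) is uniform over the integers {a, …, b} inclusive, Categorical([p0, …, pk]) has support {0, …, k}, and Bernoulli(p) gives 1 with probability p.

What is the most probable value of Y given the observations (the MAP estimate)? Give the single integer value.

argmax_v P(Y = v | obs) = 0

Enumerate traces; 6 have nonzero weight after conditioning:
  (Z=3, W=1, Y=1, X=4) weight 1/48
  (Z=3, W=2, Y=1, X=4) weight 1/36
  (Z=4, W=1, Y=0, X=2) weight 1/48
  (Z=4, W=1, Y=0, X=5) weight 1/48
  (Z=4, W=2, Y=0, X=2) weight 1/72
  (Z=4, W=2, Y=0, X=5) weight 1/72
Group by Y:
  weight(Y=0) = 5/72
  weight(Y=1) = 7/144
Total weight = 5/72 + 7/144 = 17/144
P(Y=0 | obs) = 5/72 / 17/144 = 10/17
P(Y=1 | obs) = 7/144 / 17/144 = 7/17
argmax = 0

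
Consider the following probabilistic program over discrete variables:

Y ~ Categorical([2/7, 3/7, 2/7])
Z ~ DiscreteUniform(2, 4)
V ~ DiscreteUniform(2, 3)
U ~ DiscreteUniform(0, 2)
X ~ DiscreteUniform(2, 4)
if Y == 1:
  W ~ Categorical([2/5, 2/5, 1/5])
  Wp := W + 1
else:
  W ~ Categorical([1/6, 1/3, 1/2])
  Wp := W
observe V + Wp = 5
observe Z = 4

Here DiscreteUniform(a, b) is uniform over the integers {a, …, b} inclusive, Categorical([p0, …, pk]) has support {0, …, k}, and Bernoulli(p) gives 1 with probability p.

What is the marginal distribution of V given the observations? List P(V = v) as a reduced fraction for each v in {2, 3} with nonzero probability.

P(V=2) = 3/19, P(V=3) = 16/19

Enumerate traces; 36 have nonzero weight after conditioning:
  (Y=0, Z=4, V=3, U=0, X=2, W=2) weight 1/378
  (Y=0, Z=4, V=3, U=0, X=3, W=2) weight 1/378
  (Y=0, Z=4, V=3, U=0, X=4, W=2) weight 1/378
  (Y=0, Z=4, V=3, U=1, X=2, W=2) weight 1/378
  (Y=0, Z=4, V=3, U=1, X=3, W=2) weight 1/378
  (Y=0, Z=4, V=3, U=1, X=4, W=2) weight 1/378
  (Y=0, Z=4, V=3, U=2, X=2, W=2) weight 1/378
  (Y=0, Z=4, V=3, U=2, X=3, W=2) weight 1/378
  (Y=1, Z=4, V=2, U=0, X=2, W=2) weight 1/630
  … 27 more
Group by V:
  weight(V=2) = 1/70
  weight(V=3) = 8/105
Total weight = 1/70 + 8/105 = 19/210
P(V=2 | obs) = 1/70 / 19/210 = 3/19
P(V=3 | obs) = 8/105 / 19/210 = 16/19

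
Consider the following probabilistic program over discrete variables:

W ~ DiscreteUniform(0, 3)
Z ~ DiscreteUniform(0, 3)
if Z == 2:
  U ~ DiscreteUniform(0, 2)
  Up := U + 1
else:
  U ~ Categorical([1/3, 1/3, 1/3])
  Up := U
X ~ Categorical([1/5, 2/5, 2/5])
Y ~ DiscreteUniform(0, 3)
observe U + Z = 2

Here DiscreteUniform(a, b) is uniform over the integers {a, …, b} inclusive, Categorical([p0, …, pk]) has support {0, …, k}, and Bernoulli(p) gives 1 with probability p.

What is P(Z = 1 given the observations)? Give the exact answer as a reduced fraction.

P(Z = 1 | obs) = 1/3

Enumerate traces; 144 have nonzero weight after conditioning:
  (W=0, Z=0, U=2, X=0, Y=0) weight 1/960
  (W=0, Z=0, U=2, X=0, Y=1) weight 1/960
  (W=0, Z=0, U=2, X=0, Y=2) weight 1/960
  (W=0, Z=0, U=2, X=0, Y=3) weight 1/960
  (W=0, Z=0, U=2, X=1, Y=0) weight 1/480
  (W=0, Z=0, U=2, X=1, Y=1) weight 1/480
  (W=0, Z=0, U=2, X=1, Y=2) weight 1/480
  (W=0, Z=0, U=2, X=1, Y=3) weight 1/480
  (W=0, Z=1, U=1, X=0, Y=0) weight 1/960
  (W=0, Z=2, U=0, X=0, Y=0) weight 1/960
  … 134 more
Group by Z:
  weight(Z=0) = 1/12
  weight(Z=1) = 1/12
  weight(Z=2) = 1/12
Total weight = 1/12 + 1/12 + 1/12 = 1/4
P(Z=0 | obs) = 1/12 / 1/4 = 1/3
P(Z=1 | obs) = 1/12 / 1/4 = 1/3
P(Z=2 | obs) = 1/12 / 1/4 = 1/3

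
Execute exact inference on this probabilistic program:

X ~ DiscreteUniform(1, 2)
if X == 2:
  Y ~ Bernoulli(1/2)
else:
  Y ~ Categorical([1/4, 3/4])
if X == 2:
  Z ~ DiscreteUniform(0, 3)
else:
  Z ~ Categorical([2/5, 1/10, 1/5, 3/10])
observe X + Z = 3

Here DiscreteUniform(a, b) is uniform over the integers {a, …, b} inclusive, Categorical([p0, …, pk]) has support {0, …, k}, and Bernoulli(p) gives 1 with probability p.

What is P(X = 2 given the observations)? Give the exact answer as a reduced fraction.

Enumerate traces; 4 have nonzero weight after conditioning:
  (X=1, Y=0, Z=2) weight 1/40
  (X=1, Y=1, Z=2) weight 3/40
  (X=2, Y=0, Z=1) weight 1/16
  (X=2, Y=1, Z=1) weight 1/16
Group by X:
  weight(X=1) = 1/10
  weight(X=2) = 1/8
Total weight = 1/10 + 1/8 = 9/40
P(X=1 | obs) = 1/10 / 9/40 = 4/9
P(X=2 | obs) = 1/8 / 9/40 = 5/9

P(X = 2 | obs) = 5/9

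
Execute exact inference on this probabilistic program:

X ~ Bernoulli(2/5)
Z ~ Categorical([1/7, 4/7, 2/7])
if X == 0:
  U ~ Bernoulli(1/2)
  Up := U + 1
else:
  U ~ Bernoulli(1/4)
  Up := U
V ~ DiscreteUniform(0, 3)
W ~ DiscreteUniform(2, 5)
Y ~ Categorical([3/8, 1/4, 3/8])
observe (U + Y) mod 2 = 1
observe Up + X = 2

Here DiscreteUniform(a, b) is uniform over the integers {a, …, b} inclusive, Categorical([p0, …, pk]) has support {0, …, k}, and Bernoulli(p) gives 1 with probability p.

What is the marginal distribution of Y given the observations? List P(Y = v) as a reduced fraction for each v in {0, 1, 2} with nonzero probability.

Enumerate traces; 192 have nonzero weight after conditioning:
  (X=0, Z=0, U=1, V=0, W=2, Y=0) weight 9/8960
  (X=0, Z=0, U=1, V=0, W=2, Y=2) weight 9/8960
  (X=0, Z=0, U=1, V=0, W=3, Y=0) weight 9/8960
  (X=0, Z=0, U=1, V=0, W=3, Y=2) weight 9/8960
  (X=0, Z=0, U=1, V=0, W=4, Y=0) weight 9/8960
  (X=0, Z=0, U=1, V=0, W=4, Y=2) weight 9/8960
  (X=0, Z=0, U=1, V=0, W=5, Y=0) weight 9/8960
  (X=0, Z=0, U=1, V=0, W=5, Y=2) weight 9/8960
  … 184 more
Group by Y:
  weight(Y=0) = 3/20
  weight(Y=2) = 3/20
Total weight = 3/20 + 3/20 = 3/10
P(Y=0 | obs) = 3/20 / 3/10 = 1/2
P(Y=2 | obs) = 3/20 / 3/10 = 1/2

P(Y=0) = 1/2, P(Y=2) = 1/2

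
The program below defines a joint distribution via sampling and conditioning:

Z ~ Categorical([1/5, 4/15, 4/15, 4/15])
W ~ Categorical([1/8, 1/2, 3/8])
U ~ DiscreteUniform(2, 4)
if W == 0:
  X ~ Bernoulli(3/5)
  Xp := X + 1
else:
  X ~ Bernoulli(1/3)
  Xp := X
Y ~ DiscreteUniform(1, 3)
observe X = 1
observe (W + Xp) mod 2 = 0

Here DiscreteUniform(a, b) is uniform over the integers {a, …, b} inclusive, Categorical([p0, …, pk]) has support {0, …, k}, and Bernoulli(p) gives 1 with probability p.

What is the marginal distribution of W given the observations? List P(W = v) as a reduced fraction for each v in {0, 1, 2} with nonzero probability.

Enumerate traces; 72 have nonzero weight after conditioning:
  (Z=0, W=0, U=2, X=1, Y=1) weight 1/600
  (Z=0, W=0, U=2, X=1, Y=2) weight 1/600
  (Z=0, W=0, U=2, X=1, Y=3) weight 1/600
  (Z=0, W=0, U=3, X=1, Y=1) weight 1/600
  (Z=0, W=0, U=3, X=1, Y=2) weight 1/600
  (Z=0, W=0, U=3, X=1, Y=3) weight 1/600
  (Z=0, W=0, U=4, X=1, Y=1) weight 1/600
  (Z=0, W=0, U=4, X=1, Y=2) weight 1/600
  (Z=0, W=1, U=2, X=1, Y=1) weight 1/270
  … 63 more
Group by W:
  weight(W=0) = 3/40
  weight(W=1) = 1/6
Total weight = 3/40 + 1/6 = 29/120
P(W=0 | obs) = 3/40 / 29/120 = 9/29
P(W=1 | obs) = 1/6 / 29/120 = 20/29

P(W=0) = 9/29, P(W=1) = 20/29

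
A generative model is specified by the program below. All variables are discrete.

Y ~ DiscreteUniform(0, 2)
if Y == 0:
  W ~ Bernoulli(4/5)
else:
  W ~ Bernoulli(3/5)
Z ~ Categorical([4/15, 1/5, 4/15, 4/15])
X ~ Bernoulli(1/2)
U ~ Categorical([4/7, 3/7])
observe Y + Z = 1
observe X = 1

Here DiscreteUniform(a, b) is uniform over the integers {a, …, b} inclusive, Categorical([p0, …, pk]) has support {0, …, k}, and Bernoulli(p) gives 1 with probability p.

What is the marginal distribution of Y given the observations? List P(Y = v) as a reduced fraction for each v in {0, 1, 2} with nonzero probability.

Enumerate traces; 8 have nonzero weight after conditioning:
  (Y=0, W=0, Z=1, X=1, U=0) weight 2/525
  (Y=0, W=0, Z=1, X=1, U=1) weight 1/350
  (Y=0, W=1, Z=1, X=1, U=0) weight 8/525
  (Y=0, W=1, Z=1, X=1, U=1) weight 2/175
  (Y=1, W=0, Z=0, X=1, U=0) weight 16/1575
  (Y=1, W=0, Z=0, X=1, U=1) weight 4/525
  (Y=1, W=1, Z=0, X=1, U=0) weight 8/525
  (Y=1, W=1, Z=0, X=1, U=1) weight 2/175
Group by Y:
  weight(Y=0) = 1/30
  weight(Y=1) = 2/45
Total weight = 1/30 + 2/45 = 7/90
P(Y=0 | obs) = 1/30 / 7/90 = 3/7
P(Y=1 | obs) = 2/45 / 7/90 = 4/7

P(Y=0) = 3/7, P(Y=1) = 4/7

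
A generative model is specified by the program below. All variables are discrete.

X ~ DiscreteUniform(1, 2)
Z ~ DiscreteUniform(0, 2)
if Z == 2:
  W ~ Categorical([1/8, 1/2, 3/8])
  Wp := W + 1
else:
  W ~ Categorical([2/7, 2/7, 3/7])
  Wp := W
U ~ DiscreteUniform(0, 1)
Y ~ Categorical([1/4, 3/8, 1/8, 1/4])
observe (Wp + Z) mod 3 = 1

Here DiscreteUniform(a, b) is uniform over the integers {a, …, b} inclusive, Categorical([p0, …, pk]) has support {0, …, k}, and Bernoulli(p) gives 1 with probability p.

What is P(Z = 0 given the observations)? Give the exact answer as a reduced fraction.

Enumerate traces; 48 have nonzero weight after conditioning:
  (X=1, Z=0, W=1, U=0, Y=0) weight 1/168
  (X=1, Z=0, W=1, U=0, Y=1) weight 1/112
  (X=1, Z=0, W=1, U=0, Y=2) weight 1/336
  (X=1, Z=0, W=1, U=0, Y=3) weight 1/168
  (X=1, Z=0, W=1, U=1, Y=0) weight 1/168
  (X=1, Z=0, W=1, U=1, Y=1) weight 1/112
  (X=1, Z=0, W=1, U=1, Y=2) weight 1/336
  (X=1, Z=0, W=1, U=1, Y=3) weight 1/168
  (X=1, Z=1, W=0, U=0, Y=0) weight 1/168
  (X=1, Z=2, W=1, U=0, Y=0) weight 1/96
  … 38 more
Group by Z:
  weight(Z=0) = 2/21
  weight(Z=1) = 2/21
  weight(Z=2) = 1/6
Total weight = 2/21 + 2/21 + 1/6 = 5/14
P(Z=0 | obs) = 2/21 / 5/14 = 4/15
P(Z=1 | obs) = 2/21 / 5/14 = 4/15
P(Z=2 | obs) = 1/6 / 5/14 = 7/15

P(Z = 0 | obs) = 4/15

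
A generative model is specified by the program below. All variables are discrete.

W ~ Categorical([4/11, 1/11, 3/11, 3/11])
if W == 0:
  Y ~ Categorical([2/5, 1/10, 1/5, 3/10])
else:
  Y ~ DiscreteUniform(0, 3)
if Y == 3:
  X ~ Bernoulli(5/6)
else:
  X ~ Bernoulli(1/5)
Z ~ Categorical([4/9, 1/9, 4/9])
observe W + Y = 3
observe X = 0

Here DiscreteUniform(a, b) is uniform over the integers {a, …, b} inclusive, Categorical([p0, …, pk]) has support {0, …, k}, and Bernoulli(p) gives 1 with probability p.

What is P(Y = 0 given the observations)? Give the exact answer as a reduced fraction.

P(Y = 0 | obs) = 3/8

Enumerate traces; 12 have nonzero weight after conditioning:
  (W=0, Y=3, X=0, Z=0) weight 4/495
  (W=0, Y=3, X=0, Z=1) weight 1/495
  (W=0, Y=3, X=0, Z=2) weight 4/495
  (W=1, Y=2, X=0, Z=0) weight 4/495
  (W=1, Y=2, X=0, Z=1) weight 1/495
  (W=1, Y=2, X=0, Z=2) weight 4/495
  (W=2, Y=1, X=0, Z=0) weight 4/165
  (W=2, Y=1, X=0, Z=1) weight 1/165
  (W=3, Y=0, X=0, Z=0) weight 4/165
  … 3 more
Group by Y:
  weight(Y=0) = 3/55
  weight(Y=1) = 3/55
  weight(Y=2) = 1/55
  weight(Y=3) = 1/55
Total weight = 3/55 + 3/55 + 1/55 + 1/55 = 8/55
P(Y=0 | obs) = 3/55 / 8/55 = 3/8
P(Y=1 | obs) = 3/55 / 8/55 = 3/8
P(Y=2 | obs) = 1/55 / 8/55 = 1/8
P(Y=3 | obs) = 1/55 / 8/55 = 1/8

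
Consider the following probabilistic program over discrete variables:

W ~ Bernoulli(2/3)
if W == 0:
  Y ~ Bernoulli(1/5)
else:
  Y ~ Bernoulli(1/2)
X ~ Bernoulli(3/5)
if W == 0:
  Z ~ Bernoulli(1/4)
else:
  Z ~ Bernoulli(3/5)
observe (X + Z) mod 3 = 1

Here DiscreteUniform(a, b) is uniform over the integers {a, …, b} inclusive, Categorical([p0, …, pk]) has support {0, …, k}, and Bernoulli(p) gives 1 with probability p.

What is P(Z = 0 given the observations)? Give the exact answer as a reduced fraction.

Enumerate traces; 8 have nonzero weight after conditioning:
  (W=0, Y=0, X=0, Z=1) weight 2/75
  (W=0, Y=0, X=1, Z=0) weight 3/25
  (W=0, Y=1, X=0, Z=1) weight 1/150
  (W=0, Y=1, X=1, Z=0) weight 3/100
  (W=1, Y=0, X=0, Z=1) weight 2/25
  (W=1, Y=0, X=1, Z=0) weight 2/25
  (W=1, Y=1, X=0, Z=1) weight 2/25
  (W=1, Y=1, X=1, Z=0) weight 2/25
Group by Z:
  weight(Z=0) = 31/100
  weight(Z=1) = 29/150
Total weight = 31/100 + 29/150 = 151/300
P(Z=0 | obs) = 31/100 / 151/300 = 93/151
P(Z=1 | obs) = 29/150 / 151/300 = 58/151

P(Z = 0 | obs) = 93/151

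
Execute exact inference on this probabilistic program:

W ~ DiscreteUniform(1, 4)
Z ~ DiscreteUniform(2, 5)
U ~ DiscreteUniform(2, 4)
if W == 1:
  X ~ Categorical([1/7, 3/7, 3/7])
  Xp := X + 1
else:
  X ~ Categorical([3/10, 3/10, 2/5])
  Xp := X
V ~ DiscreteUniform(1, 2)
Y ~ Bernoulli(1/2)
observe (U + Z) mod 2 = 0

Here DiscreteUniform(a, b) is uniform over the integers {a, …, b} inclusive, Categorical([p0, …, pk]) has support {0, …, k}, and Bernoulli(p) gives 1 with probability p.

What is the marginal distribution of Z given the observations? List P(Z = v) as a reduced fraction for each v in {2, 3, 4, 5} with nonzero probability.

Enumerate traces; 288 have nonzero weight after conditioning:
  (W=1, Z=2, U=2, X=0, V=1, Y=0) weight 1/1344
  (W=1, Z=2, U=2, X=0, V=1, Y=1) weight 1/1344
  (W=1, Z=2, U=2, X=0, V=2, Y=0) weight 1/1344
  (W=1, Z=2, U=2, X=0, V=2, Y=1) weight 1/1344
  (W=1, Z=2, U=2, X=1, V=1, Y=0) weight 1/448
  (W=1, Z=2, U=2, X=1, V=1, Y=1) weight 1/448
  (W=1, Z=2, U=2, X=1, V=2, Y=0) weight 1/448
  (W=1, Z=2, U=2, X=1, V=2, Y=1) weight 1/448
  (W=1, Z=3, U=3, X=0, V=1, Y=0) weight 1/1344
  (W=1, Z=4, U=2, X=0, V=1, Y=0) weight 1/1344
  … 278 more
Group by Z:
  weight(Z=2) = 1/6
  weight(Z=3) = 1/12
  weight(Z=4) = 1/6
  weight(Z=5) = 1/12
Total weight = 1/6 + 1/12 + 1/6 + 1/12 = 1/2
P(Z=2 | obs) = 1/6 / 1/2 = 1/3
P(Z=3 | obs) = 1/12 / 1/2 = 1/6
P(Z=4 | obs) = 1/6 / 1/2 = 1/3
P(Z=5 | obs) = 1/12 / 1/2 = 1/6

P(Z=2) = 1/3, P(Z=3) = 1/6, P(Z=4) = 1/3, P(Z=5) = 1/6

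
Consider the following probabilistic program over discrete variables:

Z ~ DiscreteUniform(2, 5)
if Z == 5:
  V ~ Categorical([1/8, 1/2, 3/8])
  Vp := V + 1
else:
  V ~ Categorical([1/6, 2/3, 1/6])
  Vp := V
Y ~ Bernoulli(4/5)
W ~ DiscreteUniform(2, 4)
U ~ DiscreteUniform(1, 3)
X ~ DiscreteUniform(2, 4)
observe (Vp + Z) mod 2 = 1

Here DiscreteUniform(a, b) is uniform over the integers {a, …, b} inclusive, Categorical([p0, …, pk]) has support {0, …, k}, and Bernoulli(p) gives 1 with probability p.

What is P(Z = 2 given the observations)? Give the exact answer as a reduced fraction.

P(Z = 2 | obs) = 4/13

Enumerate traces; 270 have nonzero weight after conditioning:
  (Z=2, V=1, Y=0, W=2, U=1, X=2) weight 1/810
  (Z=2, V=1, Y=0, W=2, U=1, X=3) weight 1/810
  (Z=2, V=1, Y=0, W=2, U=1, X=4) weight 1/810
  (Z=2, V=1, Y=0, W=2, U=2, X=2) weight 1/810
  (Z=2, V=1, Y=0, W=2, U=2, X=3) weight 1/810
  (Z=2, V=1, Y=0, W=2, U=2, X=4) weight 1/810
  (Z=2, V=1, Y=0, W=2, U=3, X=2) weight 1/810
  (Z=2, V=1, Y=0, W=2, U=3, X=3) weight 1/810
  (Z=3, V=0, Y=0, W=2, U=1, X=2) weight 1/3240
  (Z=4, V=1, Y=0, W=2, U=1, X=2) weight 1/810
  … 260 more
Group by Z:
  weight(Z=2) = 1/6
  weight(Z=3) = 1/12
  weight(Z=4) = 1/6
  weight(Z=5) = 1/8
Total weight = 1/6 + 1/12 + 1/6 + 1/8 = 13/24
P(Z=2 | obs) = 1/6 / 13/24 = 4/13
P(Z=3 | obs) = 1/12 / 13/24 = 2/13
P(Z=4 | obs) = 1/6 / 13/24 = 4/13
P(Z=5 | obs) = 1/8 / 13/24 = 3/13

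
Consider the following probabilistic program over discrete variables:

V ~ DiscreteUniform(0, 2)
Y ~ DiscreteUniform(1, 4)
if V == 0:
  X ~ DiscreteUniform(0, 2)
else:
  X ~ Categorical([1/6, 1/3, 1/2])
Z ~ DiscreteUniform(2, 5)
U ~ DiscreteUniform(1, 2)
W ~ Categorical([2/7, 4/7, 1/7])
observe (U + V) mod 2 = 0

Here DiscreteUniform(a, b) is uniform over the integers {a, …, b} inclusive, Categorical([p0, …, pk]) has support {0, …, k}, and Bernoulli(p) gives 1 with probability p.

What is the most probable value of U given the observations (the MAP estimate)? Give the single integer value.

argmax_v P(U = v | obs) = 2

Enumerate traces; 432 have nonzero weight after conditioning:
  (V=0, Y=1, X=0, Z=2, U=2, W=0) weight 1/1008
  (V=0, Y=1, X=0, Z=2, U=2, W=1) weight 1/504
  (V=0, Y=1, X=0, Z=2, U=2, W=2) weight 1/2016
  (V=0, Y=1, X=0, Z=3, U=2, W=0) weight 1/1008
  (V=0, Y=1, X=0, Z=3, U=2, W=1) weight 1/504
  (V=0, Y=1, X=0, Z=3, U=2, W=2) weight 1/2016
  (V=0, Y=1, X=0, Z=4, U=2, W=0) weight 1/1008
  (V=0, Y=1, X=0, Z=4, U=2, W=1) weight 1/504
  (V=1, Y=1, X=0, Z=2, U=1, W=0) weight 1/2016
  … 423 more
Group by U:
  weight(U=1) = 1/6
  weight(U=2) = 1/3
Total weight = 1/6 + 1/3 = 1/2
P(U=1 | obs) = 1/6 / 1/2 = 1/3
P(U=2 | obs) = 1/3 / 1/2 = 2/3
argmax = 2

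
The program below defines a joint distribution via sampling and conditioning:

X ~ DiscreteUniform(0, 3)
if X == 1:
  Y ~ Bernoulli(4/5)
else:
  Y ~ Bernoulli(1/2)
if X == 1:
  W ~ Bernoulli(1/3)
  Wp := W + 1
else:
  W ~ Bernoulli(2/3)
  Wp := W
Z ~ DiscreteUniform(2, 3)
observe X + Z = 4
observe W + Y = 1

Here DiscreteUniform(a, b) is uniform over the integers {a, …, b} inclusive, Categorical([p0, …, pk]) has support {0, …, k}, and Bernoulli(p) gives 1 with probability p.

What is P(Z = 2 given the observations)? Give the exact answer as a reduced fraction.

Enumerate traces; 4 have nonzero weight after conditioning:
  (X=1, Y=0, W=1, Z=3) weight 1/120
  (X=1, Y=1, W=0, Z=3) weight 1/15
  (X=2, Y=0, W=1, Z=2) weight 1/24
  (X=2, Y=1, W=0, Z=2) weight 1/48
Group by Z:
  weight(Z=2) = 1/16
  weight(Z=3) = 3/40
Total weight = 1/16 + 3/40 = 11/80
P(Z=2 | obs) = 1/16 / 11/80 = 5/11
P(Z=3 | obs) = 3/40 / 11/80 = 6/11

P(Z = 2 | obs) = 5/11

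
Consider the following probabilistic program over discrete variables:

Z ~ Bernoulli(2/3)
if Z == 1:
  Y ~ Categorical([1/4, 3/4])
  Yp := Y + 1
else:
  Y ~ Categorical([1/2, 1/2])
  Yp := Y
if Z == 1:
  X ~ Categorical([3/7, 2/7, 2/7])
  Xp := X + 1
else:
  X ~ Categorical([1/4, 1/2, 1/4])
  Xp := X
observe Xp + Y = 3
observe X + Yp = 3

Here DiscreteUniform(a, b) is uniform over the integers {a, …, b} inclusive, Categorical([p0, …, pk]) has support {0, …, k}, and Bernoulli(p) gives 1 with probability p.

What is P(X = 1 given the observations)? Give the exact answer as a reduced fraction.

P(X = 1 | obs) = 8/13

Enumerate traces; 3 have nonzero weight after conditioning:
  (Z=0, Y=1, X=2) weight 1/24
  (Z=1, Y=0, X=2) weight 1/21
  (Z=1, Y=1, X=1) weight 1/7
Group by X:
  weight(X=1) = 1/7
  weight(X=2) = 5/56
Total weight = 1/7 + 5/56 = 13/56
P(X=1 | obs) = 1/7 / 13/56 = 8/13
P(X=2 | obs) = 5/56 / 13/56 = 5/13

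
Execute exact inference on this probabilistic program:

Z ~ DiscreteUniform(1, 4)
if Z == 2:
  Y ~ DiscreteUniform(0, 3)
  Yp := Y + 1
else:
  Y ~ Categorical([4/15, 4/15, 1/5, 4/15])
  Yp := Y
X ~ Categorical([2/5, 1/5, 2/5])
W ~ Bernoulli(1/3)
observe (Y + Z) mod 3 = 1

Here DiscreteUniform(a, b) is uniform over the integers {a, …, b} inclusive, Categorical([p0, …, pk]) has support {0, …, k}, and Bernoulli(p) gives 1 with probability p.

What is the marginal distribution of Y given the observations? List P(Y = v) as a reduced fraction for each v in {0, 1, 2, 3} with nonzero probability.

Enumerate traces; 36 have nonzero weight after conditioning:
  (Z=1, Y=0, X=0, W=0) weight 4/225
  (Z=1, Y=0, X=0, W=1) weight 2/225
  (Z=1, Y=0, X=1, W=0) weight 2/225
  (Z=1, Y=0, X=1, W=1) weight 1/225
  (Z=1, Y=0, X=2, W=0) weight 4/225
  (Z=1, Y=0, X=2, W=1) weight 2/225
  (Z=1, Y=3, X=0, W=0) weight 4/225
  (Z=1, Y=3, X=0, W=1) weight 2/225
  (Z=2, Y=2, X=0, W=0) weight 1/60
  (Z=3, Y=1, X=0, W=0) weight 4/225
  … 26 more
Group by Y:
  weight(Y=0) = 2/15
  weight(Y=1) = 1/15
  weight(Y=2) = 1/16
  weight(Y=3) = 2/15
Total weight = 2/15 + 1/15 + 1/16 + 2/15 = 19/48
P(Y=0 | obs) = 2/15 / 19/48 = 32/95
P(Y=1 | obs) = 1/15 / 19/48 = 16/95
P(Y=2 | obs) = 1/16 / 19/48 = 3/19
P(Y=3 | obs) = 2/15 / 19/48 = 32/95

P(Y=0) = 32/95, P(Y=1) = 16/95, P(Y=2) = 3/19, P(Y=3) = 32/95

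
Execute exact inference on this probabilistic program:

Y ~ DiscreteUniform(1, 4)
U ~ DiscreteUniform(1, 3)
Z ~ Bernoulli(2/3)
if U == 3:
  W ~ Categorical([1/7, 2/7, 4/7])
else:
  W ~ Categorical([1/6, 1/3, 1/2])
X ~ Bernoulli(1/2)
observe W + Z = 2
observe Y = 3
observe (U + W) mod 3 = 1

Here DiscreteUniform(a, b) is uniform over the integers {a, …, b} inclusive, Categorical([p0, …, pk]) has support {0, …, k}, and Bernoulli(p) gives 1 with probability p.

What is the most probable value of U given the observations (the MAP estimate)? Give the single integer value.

Enumerate traces; 4 have nonzero weight after conditioning:
  (Y=3, U=2, Z=0, W=2, X=0) weight 1/144
  (Y=3, U=2, Z=0, W=2, X=1) weight 1/144
  (Y=3, U=3, Z=1, W=1, X=0) weight 1/126
  (Y=3, U=3, Z=1, W=1, X=1) weight 1/126
Group by U:
  weight(U=2) = 1/72
  weight(U=3) = 1/63
Total weight = 1/72 + 1/63 = 5/168
P(U=2 | obs) = 1/72 / 5/168 = 7/15
P(U=3 | obs) = 1/63 / 5/168 = 8/15
argmax = 3

argmax_v P(U = v | obs) = 3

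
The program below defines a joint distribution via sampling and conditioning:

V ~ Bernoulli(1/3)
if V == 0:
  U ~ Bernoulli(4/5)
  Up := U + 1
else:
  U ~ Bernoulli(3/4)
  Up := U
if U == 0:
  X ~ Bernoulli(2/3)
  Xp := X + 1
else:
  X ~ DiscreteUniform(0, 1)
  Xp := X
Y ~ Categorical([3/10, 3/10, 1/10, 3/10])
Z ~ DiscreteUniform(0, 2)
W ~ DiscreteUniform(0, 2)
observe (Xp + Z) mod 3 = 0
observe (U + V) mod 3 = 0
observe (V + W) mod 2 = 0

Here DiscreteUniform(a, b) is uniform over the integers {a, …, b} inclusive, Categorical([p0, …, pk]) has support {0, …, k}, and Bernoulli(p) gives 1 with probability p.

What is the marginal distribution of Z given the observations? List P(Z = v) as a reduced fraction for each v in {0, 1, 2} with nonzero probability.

P(Z=1) = 2/3, P(Z=2) = 1/3

Enumerate traces; 16 have nonzero weight after conditioning:
  (V=0, U=0, X=0, Y=0, Z=2, W=0) weight 1/675
  (V=0, U=0, X=0, Y=0, Z=2, W=2) weight 1/675
  (V=0, U=0, X=0, Y=1, Z=2, W=0) weight 1/675
  (V=0, U=0, X=0, Y=1, Z=2, W=2) weight 1/675
  (V=0, U=0, X=0, Y=2, Z=2, W=0) weight 1/2025
  (V=0, U=0, X=0, Y=2, Z=2, W=2) weight 1/2025
  (V=0, U=0, X=0, Y=3, Z=2, W=0) weight 1/675
  (V=0, U=0, X=0, Y=3, Z=2, W=2) weight 1/675
  (V=0, U=0, X=1, Y=0, Z=1, W=0) weight 2/675
  … 7 more
Group by Z:
  weight(Z=1) = 8/405
  weight(Z=2) = 4/405
Total weight = 8/405 + 4/405 = 4/135
P(Z=1 | obs) = 8/405 / 4/135 = 2/3
P(Z=2 | obs) = 4/405 / 4/135 = 1/3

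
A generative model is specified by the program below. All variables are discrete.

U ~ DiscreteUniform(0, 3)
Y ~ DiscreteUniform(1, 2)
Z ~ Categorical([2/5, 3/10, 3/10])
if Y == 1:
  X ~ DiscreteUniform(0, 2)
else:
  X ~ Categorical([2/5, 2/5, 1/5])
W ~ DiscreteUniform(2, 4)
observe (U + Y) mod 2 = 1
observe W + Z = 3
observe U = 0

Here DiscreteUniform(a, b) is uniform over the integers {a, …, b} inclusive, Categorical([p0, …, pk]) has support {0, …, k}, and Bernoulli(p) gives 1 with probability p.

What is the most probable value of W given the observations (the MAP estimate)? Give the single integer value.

argmax_v P(W = v | obs) = 3

Enumerate traces; 6 have nonzero weight after conditioning:
  (U=0, Y=1, Z=0, X=0, W=3) weight 1/180
  (U=0, Y=1, Z=0, X=1, W=3) weight 1/180
  (U=0, Y=1, Z=0, X=2, W=3) weight 1/180
  (U=0, Y=1, Z=1, X=0, W=2) weight 1/240
  (U=0, Y=1, Z=1, X=1, W=2) weight 1/240
  (U=0, Y=1, Z=1, X=2, W=2) weight 1/240
Group by W:
  weight(W=2) = 1/80
  weight(W=3) = 1/60
Total weight = 1/80 + 1/60 = 7/240
P(W=2 | obs) = 1/80 / 7/240 = 3/7
P(W=3 | obs) = 1/60 / 7/240 = 4/7
argmax = 3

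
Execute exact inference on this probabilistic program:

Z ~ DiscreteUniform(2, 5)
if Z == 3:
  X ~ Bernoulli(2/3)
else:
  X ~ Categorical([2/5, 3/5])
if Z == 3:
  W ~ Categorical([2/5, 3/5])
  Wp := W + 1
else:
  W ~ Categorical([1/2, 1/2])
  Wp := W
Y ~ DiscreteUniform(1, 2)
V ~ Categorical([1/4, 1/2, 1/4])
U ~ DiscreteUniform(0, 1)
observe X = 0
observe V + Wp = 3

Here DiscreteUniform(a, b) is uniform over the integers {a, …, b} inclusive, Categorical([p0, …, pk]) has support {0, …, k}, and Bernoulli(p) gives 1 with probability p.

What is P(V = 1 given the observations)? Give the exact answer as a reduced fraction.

Enumerate traces; 20 have nonzero weight after conditioning:
  (Z=2, X=0, W=1, Y=1, V=2, U=0) weight 1/320
  (Z=2, X=0, W=1, Y=1, V=2, U=1) weight 1/320
  (Z=2, X=0, W=1, Y=2, V=2, U=0) weight 1/320
  (Z=2, X=0, W=1, Y=2, V=2, U=1) weight 1/320
  (Z=3, X=0, W=0, Y=1, V=2, U=0) weight 1/480
  (Z=3, X=0, W=0, Y=1, V=2, U=1) weight 1/480
  (Z=3, X=0, W=0, Y=2, V=2, U=0) weight 1/480
  (Z=3, X=0, W=0, Y=2, V=2, U=1) weight 1/480
  (Z=3, X=0, W=1, Y=1, V=1, U=0) weight 1/160
  … 11 more
Group by V:
  weight(V=1) = 1/40
  weight(V=2) = 11/240
Total weight = 1/40 + 11/240 = 17/240
P(V=1 | obs) = 1/40 / 17/240 = 6/17
P(V=2 | obs) = 11/240 / 17/240 = 11/17

P(V = 1 | obs) = 6/17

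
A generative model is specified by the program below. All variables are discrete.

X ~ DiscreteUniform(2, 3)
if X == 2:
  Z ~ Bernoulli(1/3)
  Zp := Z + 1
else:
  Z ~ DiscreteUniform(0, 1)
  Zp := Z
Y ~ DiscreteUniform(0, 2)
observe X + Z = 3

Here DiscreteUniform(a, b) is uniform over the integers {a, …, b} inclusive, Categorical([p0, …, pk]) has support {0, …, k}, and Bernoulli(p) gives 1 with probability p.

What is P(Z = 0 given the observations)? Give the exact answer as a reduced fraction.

P(Z = 0 | obs) = 3/5

Enumerate traces; 6 have nonzero weight after conditioning:
  (X=2, Z=1, Y=0) weight 1/18
  (X=2, Z=1, Y=1) weight 1/18
  (X=2, Z=1, Y=2) weight 1/18
  (X=3, Z=0, Y=0) weight 1/12
  (X=3, Z=0, Y=1) weight 1/12
  (X=3, Z=0, Y=2) weight 1/12
Group by Z:
  weight(Z=0) = 1/4
  weight(Z=1) = 1/6
Total weight = 1/4 + 1/6 = 5/12
P(Z=0 | obs) = 1/4 / 5/12 = 3/5
P(Z=1 | obs) = 1/6 / 5/12 = 2/5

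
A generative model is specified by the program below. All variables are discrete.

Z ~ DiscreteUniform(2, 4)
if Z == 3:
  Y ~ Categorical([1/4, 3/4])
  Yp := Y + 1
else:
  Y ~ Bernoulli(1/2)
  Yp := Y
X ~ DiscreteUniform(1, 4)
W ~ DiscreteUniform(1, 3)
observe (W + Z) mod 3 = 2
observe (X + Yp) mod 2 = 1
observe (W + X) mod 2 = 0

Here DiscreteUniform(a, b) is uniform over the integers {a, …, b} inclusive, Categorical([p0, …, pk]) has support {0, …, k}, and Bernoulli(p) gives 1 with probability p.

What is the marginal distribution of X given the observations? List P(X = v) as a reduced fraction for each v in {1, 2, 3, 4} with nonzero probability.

P(X=1) = 2/5, P(X=2) = 1/10, P(X=3) = 2/5, P(X=4) = 1/10

Enumerate traces; 6 have nonzero weight after conditioning:
  (Z=2, Y=0, X=1, W=3) weight 1/72
  (Z=2, Y=0, X=3, W=3) weight 1/72
  (Z=3, Y=0, X=2, W=2) weight 1/144
  (Z=3, Y=0, X=4, W=2) weight 1/144
  (Z=4, Y=0, X=1, W=1) weight 1/72
  (Z=4, Y=0, X=3, W=1) weight 1/72
Group by X:
  weight(X=1) = 1/36
  weight(X=2) = 1/144
  weight(X=3) = 1/36
  weight(X=4) = 1/144
Total weight = 1/36 + 1/144 + 1/36 + 1/144 = 5/72
P(X=1 | obs) = 1/36 / 5/72 = 2/5
P(X=2 | obs) = 1/144 / 5/72 = 1/10
P(X=3 | obs) = 1/36 / 5/72 = 2/5
P(X=4 | obs) = 1/144 / 5/72 = 1/10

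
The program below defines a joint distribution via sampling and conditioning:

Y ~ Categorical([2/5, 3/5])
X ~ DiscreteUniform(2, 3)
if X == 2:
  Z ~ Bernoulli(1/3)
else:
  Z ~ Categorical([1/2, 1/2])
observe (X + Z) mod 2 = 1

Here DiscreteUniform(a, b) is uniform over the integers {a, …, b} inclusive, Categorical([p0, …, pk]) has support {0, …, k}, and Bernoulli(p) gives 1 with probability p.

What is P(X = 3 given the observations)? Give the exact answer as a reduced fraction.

P(X = 3 | obs) = 3/5

Enumerate traces; 4 have nonzero weight after conditioning:
  (Y=0, X=2, Z=1) weight 1/15
  (Y=0, X=3, Z=0) weight 1/10
  (Y=1, X=2, Z=1) weight 1/10
  (Y=1, X=3, Z=0) weight 3/20
Group by X:
  weight(X=2) = 1/6
  weight(X=3) = 1/4
Total weight = 1/6 + 1/4 = 5/12
P(X=2 | obs) = 1/6 / 5/12 = 2/5
P(X=3 | obs) = 1/4 / 5/12 = 3/5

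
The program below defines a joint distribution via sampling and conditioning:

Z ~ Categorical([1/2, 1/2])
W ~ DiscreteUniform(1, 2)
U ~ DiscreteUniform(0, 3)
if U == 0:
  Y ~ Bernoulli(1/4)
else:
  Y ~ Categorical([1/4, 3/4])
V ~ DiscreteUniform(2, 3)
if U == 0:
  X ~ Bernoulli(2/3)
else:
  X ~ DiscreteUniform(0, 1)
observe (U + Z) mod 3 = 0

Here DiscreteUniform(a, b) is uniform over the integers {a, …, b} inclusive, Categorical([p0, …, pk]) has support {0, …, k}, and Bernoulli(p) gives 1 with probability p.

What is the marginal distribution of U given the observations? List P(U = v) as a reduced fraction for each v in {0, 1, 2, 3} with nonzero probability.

P(U=0) = 1/3, P(U=2) = 1/3, P(U=3) = 1/3

Enumerate traces; 48 have nonzero weight after conditioning:
  (Z=0, W=1, U=0, Y=0, V=2, X=0) weight 1/128
  (Z=0, W=1, U=0, Y=0, V=2, X=1) weight 1/64
  (Z=0, W=1, U=0, Y=0, V=3, X=0) weight 1/128
  (Z=0, W=1, U=0, Y=0, V=3, X=1) weight 1/64
  (Z=0, W=1, U=0, Y=1, V=2, X=0) weight 1/384
  (Z=0, W=1, U=0, Y=1, V=2, X=1) weight 1/192
  (Z=0, W=1, U=0, Y=1, V=3, X=0) weight 1/384
  (Z=0, W=1, U=0, Y=1, V=3, X=1) weight 1/192
  (Z=0, W=1, U=3, Y=0, V=2, X=0) weight 1/256
  (Z=1, W=1, U=2, Y=0, V=2, X=0) weight 1/256
  … 38 more
Group by U:
  weight(U=0) = 1/8
  weight(U=2) = 1/8
  weight(U=3) = 1/8
Total weight = 1/8 + 1/8 + 1/8 = 3/8
P(U=0 | obs) = 1/8 / 3/8 = 1/3
P(U=2 | obs) = 1/8 / 3/8 = 1/3
P(U=3 | obs) = 1/8 / 3/8 = 1/3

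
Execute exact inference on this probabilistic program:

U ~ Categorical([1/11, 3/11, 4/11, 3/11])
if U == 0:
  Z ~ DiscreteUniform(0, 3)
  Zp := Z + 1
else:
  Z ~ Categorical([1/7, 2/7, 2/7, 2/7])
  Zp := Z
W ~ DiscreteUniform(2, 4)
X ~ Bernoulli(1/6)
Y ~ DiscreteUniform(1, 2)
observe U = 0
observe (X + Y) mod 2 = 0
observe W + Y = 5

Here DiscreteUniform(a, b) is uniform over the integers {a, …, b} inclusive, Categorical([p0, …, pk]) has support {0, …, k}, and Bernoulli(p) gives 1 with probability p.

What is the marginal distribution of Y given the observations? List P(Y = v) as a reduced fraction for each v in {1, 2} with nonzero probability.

P(Y=1) = 1/6, P(Y=2) = 5/6

Enumerate traces; 8 have nonzero weight after conditioning:
  (U=0, Z=0, W=3, X=0, Y=2) weight 5/1584
  (U=0, Z=0, W=4, X=1, Y=1) weight 1/1584
  (U=0, Z=1, W=3, X=0, Y=2) weight 5/1584
  (U=0, Z=1, W=4, X=1, Y=1) weight 1/1584
  (U=0, Z=2, W=3, X=0, Y=2) weight 5/1584
  (U=0, Z=2, W=4, X=1, Y=1) weight 1/1584
  (U=0, Z=3, W=3, X=0, Y=2) weight 5/1584
  (U=0, Z=3, W=4, X=1, Y=1) weight 1/1584
Group by Y:
  weight(Y=1) = 1/396
  weight(Y=2) = 5/396
Total weight = 1/396 + 5/396 = 1/66
P(Y=1 | obs) = 1/396 / 1/66 = 1/6
P(Y=2 | obs) = 5/396 / 1/66 = 5/6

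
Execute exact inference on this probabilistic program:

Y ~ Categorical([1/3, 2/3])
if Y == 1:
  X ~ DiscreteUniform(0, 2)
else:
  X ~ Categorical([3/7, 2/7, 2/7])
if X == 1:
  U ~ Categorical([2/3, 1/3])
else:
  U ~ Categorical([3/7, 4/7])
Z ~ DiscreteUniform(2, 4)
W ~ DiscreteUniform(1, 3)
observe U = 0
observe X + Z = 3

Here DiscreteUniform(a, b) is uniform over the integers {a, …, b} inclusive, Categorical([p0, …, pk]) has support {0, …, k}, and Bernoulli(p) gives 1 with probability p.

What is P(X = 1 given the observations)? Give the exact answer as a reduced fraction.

P(X = 1 | obs) = 280/487

Enumerate traces; 12 have nonzero weight after conditioning:
  (Y=0, X=0, U=0, Z=3, W=1) weight 1/147
  (Y=0, X=0, U=0, Z=3, W=2) weight 1/147
  (Y=0, X=0, U=0, Z=3, W=3) weight 1/147
  (Y=0, X=1, U=0, Z=2, W=1) weight 4/567
  (Y=0, X=1, U=0, Z=2, W=2) weight 4/567
  (Y=0, X=1, U=0, Z=2, W=3) weight 4/567
  (Y=1, X=0, U=0, Z=3, W=1) weight 2/189
  (Y=1, X=0, U=0, Z=3, W=2) weight 2/189
  … 4 more
Group by X:
  weight(X=0) = 23/441
  weight(X=1) = 40/567
Total weight = 23/441 + 40/567 = 487/3969
P(X=0 | obs) = 23/441 / 487/3969 = 207/487
P(X=1 | obs) = 40/567 / 487/3969 = 280/487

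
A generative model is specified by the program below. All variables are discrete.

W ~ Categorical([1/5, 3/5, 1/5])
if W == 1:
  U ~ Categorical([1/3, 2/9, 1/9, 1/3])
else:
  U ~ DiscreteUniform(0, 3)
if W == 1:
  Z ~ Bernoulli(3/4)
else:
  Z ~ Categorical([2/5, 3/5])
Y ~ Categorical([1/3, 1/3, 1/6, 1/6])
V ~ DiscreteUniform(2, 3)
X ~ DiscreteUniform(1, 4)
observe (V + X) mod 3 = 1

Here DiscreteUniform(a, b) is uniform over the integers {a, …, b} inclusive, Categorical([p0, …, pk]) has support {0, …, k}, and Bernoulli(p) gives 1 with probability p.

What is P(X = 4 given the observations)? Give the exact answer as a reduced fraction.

Enumerate traces; 288 have nonzero weight after conditioning:
  (W=0, U=0, Z=0, Y=0, V=2, X=2) weight 1/1200
  (W=0, U=0, Z=0, Y=0, V=3, X=1) weight 1/1200
  (W=0, U=0, Z=0, Y=0, V=3, X=4) weight 1/1200
  (W=0, U=0, Z=0, Y=1, V=2, X=2) weight 1/1200
  (W=0, U=0, Z=0, Y=1, V=3, X=1) weight 1/1200
  (W=0, U=0, Z=0, Y=1, V=3, X=4) weight 1/1200
  (W=0, U=0, Z=0, Y=2, V=2, X=2) weight 1/2400
  (W=0, U=0, Z=0, Y=2, V=3, X=1) weight 1/2400
  … 280 more
Group by X:
  weight(X=1) = 1/8
  weight(X=2) = 1/8
  weight(X=4) = 1/8
Total weight = 1/8 + 1/8 + 1/8 = 3/8
P(X=1 | obs) = 1/8 / 3/8 = 1/3
P(X=2 | obs) = 1/8 / 3/8 = 1/3
P(X=4 | obs) = 1/8 / 3/8 = 1/3

P(X = 4 | obs) = 1/3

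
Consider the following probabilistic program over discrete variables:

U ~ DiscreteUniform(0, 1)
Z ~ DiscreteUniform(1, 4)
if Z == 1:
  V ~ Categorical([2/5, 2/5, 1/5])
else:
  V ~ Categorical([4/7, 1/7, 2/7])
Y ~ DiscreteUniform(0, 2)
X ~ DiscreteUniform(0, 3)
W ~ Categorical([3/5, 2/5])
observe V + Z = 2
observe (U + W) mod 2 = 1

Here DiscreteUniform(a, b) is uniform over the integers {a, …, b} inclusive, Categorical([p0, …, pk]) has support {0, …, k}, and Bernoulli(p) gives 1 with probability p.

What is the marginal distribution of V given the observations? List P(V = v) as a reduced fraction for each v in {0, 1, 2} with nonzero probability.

Enumerate traces; 48 have nonzero weight after conditioning:
  (U=0, Z=1, V=1, Y=0, X=0, W=1) weight 1/600
  (U=0, Z=1, V=1, Y=0, X=1, W=1) weight 1/600
  (U=0, Z=1, V=1, Y=0, X=2, W=1) weight 1/600
  (U=0, Z=1, V=1, Y=0, X=3, W=1) weight 1/600
  (U=0, Z=1, V=1, Y=1, X=0, W=1) weight 1/600
  (U=0, Z=1, V=1, Y=1, X=1, W=1) weight 1/600
  (U=0, Z=1, V=1, Y=1, X=2, W=1) weight 1/600
  (U=0, Z=1, V=1, Y=1, X=3, W=1) weight 1/600
  (U=0, Z=2, V=0, Y=0, X=0, W=1) weight 1/420
  … 39 more
Group by V:
  weight(V=0) = 1/14
  weight(V=1) = 1/20
Total weight = 1/14 + 1/20 = 17/140
P(V=0 | obs) = 1/14 / 17/140 = 10/17
P(V=1 | obs) = 1/20 / 17/140 = 7/17

P(V=0) = 10/17, P(V=1) = 7/17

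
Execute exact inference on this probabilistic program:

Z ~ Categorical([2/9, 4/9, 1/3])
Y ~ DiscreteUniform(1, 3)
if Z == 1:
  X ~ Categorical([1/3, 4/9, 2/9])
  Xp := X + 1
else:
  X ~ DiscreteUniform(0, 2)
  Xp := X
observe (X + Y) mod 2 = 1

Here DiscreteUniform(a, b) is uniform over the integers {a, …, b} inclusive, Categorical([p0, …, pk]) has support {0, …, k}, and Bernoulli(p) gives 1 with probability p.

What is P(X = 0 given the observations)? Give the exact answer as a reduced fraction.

P(X = 0 | obs) = 54/131

Enumerate traces; 15 have nonzero weight after conditioning:
  (Z=0, Y=1, X=0) weight 2/81
  (Z=0, Y=1, X=2) weight 2/81
  (Z=0, Y=2, X=1) weight 2/81
  (Z=0, Y=3, X=0) weight 2/81
  (Z=0, Y=3, X=2) weight 2/81
  (Z=1, Y=1, X=0) weight 4/81
  (Z=1, Y=1, X=2) weight 8/243
  (Z=1, Y=2, X=1) weight 16/243
  … 7 more
Group by X:
  weight(X=0) = 2/9
  weight(X=1) = 31/243
  weight(X=2) = 46/243
Total weight = 2/9 + 31/243 + 46/243 = 131/243
P(X=0 | obs) = 2/9 / 131/243 = 54/131
P(X=1 | obs) = 31/243 / 131/243 = 31/131
P(X=2 | obs) = 46/243 / 131/243 = 46/131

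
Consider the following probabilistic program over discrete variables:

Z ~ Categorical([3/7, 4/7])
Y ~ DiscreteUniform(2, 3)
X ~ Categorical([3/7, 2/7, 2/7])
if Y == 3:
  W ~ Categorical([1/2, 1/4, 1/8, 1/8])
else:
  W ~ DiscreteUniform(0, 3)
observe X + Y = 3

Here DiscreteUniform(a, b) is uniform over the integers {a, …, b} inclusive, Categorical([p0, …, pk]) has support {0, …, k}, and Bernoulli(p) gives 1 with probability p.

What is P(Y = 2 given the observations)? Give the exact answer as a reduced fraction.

P(Y = 2 | obs) = 2/5

Enumerate traces; 16 have nonzero weight after conditioning:
  (Z=0, Y=2, X=1, W=0) weight 3/196
  (Z=0, Y=2, X=1, W=1) weight 3/196
  (Z=0, Y=2, X=1, W=2) weight 3/196
  (Z=0, Y=2, X=1, W=3) weight 3/196
  (Z=0, Y=3, X=0, W=0) weight 9/196
  (Z=0, Y=3, X=0, W=1) weight 9/392
  (Z=0, Y=3, X=0, W=2) weight 9/784
  (Z=0, Y=3, X=0, W=3) weight 9/784
  … 8 more
Group by Y:
  weight(Y=2) = 1/7
  weight(Y=3) = 3/14
Total weight = 1/7 + 3/14 = 5/14
P(Y=2 | obs) = 1/7 / 5/14 = 2/5
P(Y=3 | obs) = 3/14 / 5/14 = 3/5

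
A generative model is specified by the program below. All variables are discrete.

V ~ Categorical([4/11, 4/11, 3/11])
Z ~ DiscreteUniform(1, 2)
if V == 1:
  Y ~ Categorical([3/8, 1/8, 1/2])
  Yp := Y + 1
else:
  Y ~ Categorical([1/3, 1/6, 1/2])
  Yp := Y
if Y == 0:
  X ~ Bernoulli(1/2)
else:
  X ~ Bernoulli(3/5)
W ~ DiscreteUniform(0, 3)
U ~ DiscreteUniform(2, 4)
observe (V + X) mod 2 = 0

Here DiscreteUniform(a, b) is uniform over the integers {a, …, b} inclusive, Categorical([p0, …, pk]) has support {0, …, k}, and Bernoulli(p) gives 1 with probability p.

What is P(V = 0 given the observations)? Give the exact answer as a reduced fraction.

P(V = 0 | obs) = 104/317

Enumerate traces; 216 have nonzero weight after conditioning:
  (V=0, Z=1, Y=0, X=0, W=0, U=2) weight 1/396
  (V=0, Z=1, Y=0, X=0, W=0, U=3) weight 1/396
  (V=0, Z=1, Y=0, X=0, W=0, U=4) weight 1/396
  (V=0, Z=1, Y=0, X=0, W=1, U=2) weight 1/396
  (V=0, Z=1, Y=0, X=0, W=1, U=3) weight 1/396
  (V=0, Z=1, Y=0, X=0, W=1, U=4) weight 1/396
  (V=0, Z=1, Y=0, X=0, W=2, U=2) weight 1/396
  (V=0, Z=1, Y=0, X=0, W=2, U=3) weight 1/396
  (V=1, Z=1, Y=0, X=1, W=0, U=2) weight 1/352
  (V=2, Z=1, Y=0, X=0, W=0, U=2) weight 1/528
  … 206 more
Group by V:
  weight(V=0) = 26/165
  weight(V=1) = 9/44
  weight(V=2) = 13/110
Total weight = 26/165 + 9/44 + 13/110 = 317/660
P(V=0 | obs) = 26/165 / 317/660 = 104/317
P(V=1 | obs) = 9/44 / 317/660 = 135/317
P(V=2 | obs) = 13/110 / 317/660 = 78/317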